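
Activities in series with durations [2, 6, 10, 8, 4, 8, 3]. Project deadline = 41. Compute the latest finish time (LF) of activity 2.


LF(activity 2) = deadline - sum of successor durations
Successors: activities 3 through 7 with durations [10, 8, 4, 8, 3]
Sum of successor durations = 33
LF = 41 - 33 = 8

8


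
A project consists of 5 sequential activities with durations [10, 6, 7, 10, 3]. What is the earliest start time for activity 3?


Activity 3 starts after activities 1 through 2 complete.
Predecessor durations: [10, 6]
ES = 10 + 6 = 16

16


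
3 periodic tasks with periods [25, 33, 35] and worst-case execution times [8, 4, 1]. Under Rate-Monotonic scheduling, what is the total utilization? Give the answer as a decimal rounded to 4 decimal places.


Compute individual utilizations (exact fractions):
  Task 1: C/T = 8/25 (approx. 0.32)
  Task 2: C/T = 4/33 (approx. 0.1212)
  Task 3: C/T = 1/35 (approx. 0.0286)
Total utilization U = 8/25 + 4/33 + 1/35 = 2713/5775
Rounded to 4 decimal places: U = 0.4698
RM (Liu & Layland) bound for 3 tasks = 0.779763; compare with U = 2713/5775 (approx. 0.469784)
U <= bound, so schedulable by RM sufficient condition.

0.4698


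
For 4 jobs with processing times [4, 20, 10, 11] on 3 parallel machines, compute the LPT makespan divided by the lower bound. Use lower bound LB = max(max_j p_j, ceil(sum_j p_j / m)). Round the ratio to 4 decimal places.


LPT order: [20, 11, 10, 4]
Machine loads after assignment: [20, 11, 14]
LPT makespan = 20
Lower bound = max(max_job, ceil(total/3)) = max(20, 15) = 20
Ratio = 20 / 20 = 1.0

1.0


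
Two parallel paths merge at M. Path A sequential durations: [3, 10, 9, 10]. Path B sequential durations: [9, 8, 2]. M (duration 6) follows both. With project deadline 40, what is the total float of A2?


Forward pass: ES(A2) = sum of predecessors on chain A = 3
EF = ES + duration = 3 + 10 = 13
Backward pass: LF(M) = deadline = 40; LS(M) = 40 - 6 = 34
LF(A2) = LS(M) - sum(successors on chain A) = 34 - 19 = 15
LS = LF - duration = 15 - 10 = 5
Total float = LS - ES = 5 - 3 = 2

2


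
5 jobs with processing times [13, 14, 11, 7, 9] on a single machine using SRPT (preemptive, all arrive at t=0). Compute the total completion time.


Since all jobs arrive at t=0, SRPT equals SPT ordering.
SPT order: [7, 9, 11, 13, 14]
Completion times:
  Job 1: p=7, C=7
  Job 2: p=9, C=16
  Job 3: p=11, C=27
  Job 4: p=13, C=40
  Job 5: p=14, C=54
Total completion time = 7 + 16 + 27 + 40 + 54 = 144

144


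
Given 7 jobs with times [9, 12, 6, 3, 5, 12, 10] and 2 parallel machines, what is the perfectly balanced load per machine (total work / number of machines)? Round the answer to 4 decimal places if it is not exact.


Total processing time = 9 + 12 + 6 + 3 + 5 + 12 + 10 = 57
Number of machines = 2
Ideal balanced load = 57 / 2 = 28.5

28.5


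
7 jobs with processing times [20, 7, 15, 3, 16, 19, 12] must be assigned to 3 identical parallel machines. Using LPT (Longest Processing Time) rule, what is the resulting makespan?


Sort jobs in decreasing order (LPT): [20, 19, 16, 15, 12, 7, 3]
Assign each job to the least loaded machine:
  Machine 1: jobs [20, 7, 3], load = 30
  Machine 2: jobs [19, 12], load = 31
  Machine 3: jobs [16, 15], load = 31
Makespan = max load = 31

31


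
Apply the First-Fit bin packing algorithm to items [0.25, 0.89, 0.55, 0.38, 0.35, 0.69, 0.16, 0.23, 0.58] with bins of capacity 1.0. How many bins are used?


Place items sequentially using First-Fit:
  Item 0.25 -> new Bin 1
  Item 0.89 -> new Bin 2
  Item 0.55 -> Bin 1 (now 0.8)
  Item 0.38 -> new Bin 3
  Item 0.35 -> Bin 3 (now 0.73)
  Item 0.69 -> new Bin 4
  Item 0.16 -> Bin 1 (now 0.96)
  Item 0.23 -> Bin 3 (now 0.96)
  Item 0.58 -> new Bin 5
Total bins used = 5

5


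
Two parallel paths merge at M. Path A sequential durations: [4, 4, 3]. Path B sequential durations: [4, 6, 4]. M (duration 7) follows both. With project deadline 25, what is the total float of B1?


Forward pass: ES(B1) = sum of predecessors on chain B = 0
EF = ES + duration = 0 + 4 = 4
Backward pass: LF(M) = deadline = 25; LS(M) = 25 - 7 = 18
LF(B1) = LS(M) - sum(successors on chain B) = 18 - 10 = 8
LS = LF - duration = 8 - 4 = 4
Total float = LS - ES = 4 - 0 = 4

4


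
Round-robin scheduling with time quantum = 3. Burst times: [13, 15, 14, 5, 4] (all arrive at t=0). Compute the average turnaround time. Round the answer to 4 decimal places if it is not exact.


Time quantum = 3
Execution trace:
  J1 runs 3 units, time = 3
  J2 runs 3 units, time = 6
  J3 runs 3 units, time = 9
  J4 runs 3 units, time = 12
  J5 runs 3 units, time = 15
  J1 runs 3 units, time = 18
  J2 runs 3 units, time = 21
  J3 runs 3 units, time = 24
  J4 runs 2 units, time = 26
  J5 runs 1 units, time = 27
  J1 runs 3 units, time = 30
  J2 runs 3 units, time = 33
  J3 runs 3 units, time = 36
  J1 runs 3 units, time = 39
  J2 runs 3 units, time = 42
  J3 runs 3 units, time = 45
  J1 runs 1 units, time = 46
  J2 runs 3 units, time = 49
  J3 runs 2 units, time = 51
Finish times: [46, 49, 51, 26, 27]
Average turnaround = 199/5 = 39.8

39.8


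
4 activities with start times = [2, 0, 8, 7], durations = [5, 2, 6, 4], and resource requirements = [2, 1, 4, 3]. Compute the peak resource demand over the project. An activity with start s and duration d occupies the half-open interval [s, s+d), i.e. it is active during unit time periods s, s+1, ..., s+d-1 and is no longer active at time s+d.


Each activity i is active on [start_i, start_i + duration_i).
Compute total resource usage per time slot:
  t=0: active resources = [1], total = 1
  t=1: active resources = [1], total = 1
  t=2: active resources = [2], total = 2
  t=3: active resources = [2], total = 2
  t=4: active resources = [2], total = 2
  t=5: active resources = [2], total = 2
  t=6: active resources = [2], total = 2
  t=7: active resources = [3], total = 3
  t=8: active resources = [4, 3], total = 7
  t=9: active resources = [4, 3], total = 7
  t=10: active resources = [4, 3], total = 7
  t=11: active resources = [4], total = 4
  t=12: active resources = [4], total = 4
  t=13: active resources = [4], total = 4
Peak resource demand = 7

7


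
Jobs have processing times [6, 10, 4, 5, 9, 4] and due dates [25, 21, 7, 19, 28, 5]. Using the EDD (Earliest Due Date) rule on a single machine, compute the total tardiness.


Sort by due date (EDD order): [(4, 5), (4, 7), (5, 19), (10, 21), (6, 25), (9, 28)]
Compute completion times and tardiness:
  Job 1: p=4, d=5, C=4, tardiness=max(0,4-5)=0
  Job 2: p=4, d=7, C=8, tardiness=max(0,8-7)=1
  Job 3: p=5, d=19, C=13, tardiness=max(0,13-19)=0
  Job 4: p=10, d=21, C=23, tardiness=max(0,23-21)=2
  Job 5: p=6, d=25, C=29, tardiness=max(0,29-25)=4
  Job 6: p=9, d=28, C=38, tardiness=max(0,38-28)=10
Total tardiness = 17

17


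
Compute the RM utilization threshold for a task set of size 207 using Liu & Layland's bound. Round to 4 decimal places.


Compute 2^(1/207) = 1.0033541497
Subtract 1: 1.0033541497 - 1 = 0.0033541497
Multiply by n: 207 * 0.0033541497 = 0.6943089879
Round to 4 dp: 0.6943

0.6943


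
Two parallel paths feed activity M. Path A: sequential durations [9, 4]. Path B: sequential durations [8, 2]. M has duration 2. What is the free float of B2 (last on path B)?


ES(B2) = sum of predecessors on chain B = 8
EF(B2) = ES + duration = 8 + 2 = 10
Successor of B2 is M. ES(M) = max(sum(A), sum(B)) = max(13, 10) = 13
Free float = ES(successor) - EF(current) = 13 - 10 = 3

3


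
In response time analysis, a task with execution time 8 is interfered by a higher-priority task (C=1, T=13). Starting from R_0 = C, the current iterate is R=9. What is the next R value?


R_next = C + ceil(R_prev / T_hp) * C_hp
ceil(9 / 13) = ceil(0.6923) = 1
Interference = 1 * 1 = 1
R_next = 8 + 1 = 9
R_next = R_prev, so the iteration has converged (response time = 9).

9


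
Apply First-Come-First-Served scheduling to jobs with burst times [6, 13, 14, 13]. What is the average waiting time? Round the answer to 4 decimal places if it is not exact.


FCFS order (as given): [6, 13, 14, 13]
Waiting times:
  Job 1: wait = 0
  Job 2: wait = 6
  Job 3: wait = 19
  Job 4: wait = 33
Sum of waiting times = 58
Average waiting time = 58/4 = 14.5

14.5


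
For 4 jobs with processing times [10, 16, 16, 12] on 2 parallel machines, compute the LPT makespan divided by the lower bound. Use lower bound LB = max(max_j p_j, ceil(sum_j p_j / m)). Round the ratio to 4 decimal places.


LPT order: [16, 16, 12, 10]
Machine loads after assignment: [28, 26]
LPT makespan = 28
Lower bound = max(max_job, ceil(total/2)) = max(16, 27) = 27
Ratio = 28 / 27 = 1.037

1.037


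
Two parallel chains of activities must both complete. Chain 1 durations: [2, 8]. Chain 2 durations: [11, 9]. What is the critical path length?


Path A total = 2 + 8 = 10
Path B total = 11 + 9 = 20
Critical path = longest path = max(10, 20) = 20

20


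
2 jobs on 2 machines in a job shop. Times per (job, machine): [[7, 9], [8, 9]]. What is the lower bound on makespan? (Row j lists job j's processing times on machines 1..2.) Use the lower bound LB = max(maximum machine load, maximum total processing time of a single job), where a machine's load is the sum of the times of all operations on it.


Machine loads:
  Machine 1: 7 + 8 = 15
  Machine 2: 9 + 9 = 18
Max machine load = 18
Job totals:
  Job 1: 16
  Job 2: 17
Max job total = 17
Lower bound = max(18, 17) = 18

18


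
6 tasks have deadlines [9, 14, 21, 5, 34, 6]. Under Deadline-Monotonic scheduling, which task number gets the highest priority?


Sort tasks by relative deadline (ascending):
  Task 4: deadline = 5
  Task 6: deadline = 6
  Task 1: deadline = 9
  Task 2: deadline = 14
  Task 3: deadline = 21
  Task 5: deadline = 34
Priority order (highest first): [4, 6, 1, 2, 3, 5]
Highest priority task = 4

4


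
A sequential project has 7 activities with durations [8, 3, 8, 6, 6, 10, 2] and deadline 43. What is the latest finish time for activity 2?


LF(activity 2) = deadline - sum of successor durations
Successors: activities 3 through 7 with durations [8, 6, 6, 10, 2]
Sum of successor durations = 32
LF = 43 - 32 = 11

11


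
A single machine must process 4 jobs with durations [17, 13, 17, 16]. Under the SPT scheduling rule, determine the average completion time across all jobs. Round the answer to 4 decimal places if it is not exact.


Sort jobs by processing time (SPT order): [13, 16, 17, 17]
Compute completion times sequentially:
  Job 1: processing = 13, completes at 13
  Job 2: processing = 16, completes at 29
  Job 3: processing = 17, completes at 46
  Job 4: processing = 17, completes at 63
Sum of completion times = 151
Average completion time = 151/4 = 37.75

37.75


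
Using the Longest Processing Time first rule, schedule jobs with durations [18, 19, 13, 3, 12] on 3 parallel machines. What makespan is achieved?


Sort jobs in decreasing order (LPT): [19, 18, 13, 12, 3]
Assign each job to the least loaded machine:
  Machine 1: jobs [19], load = 19
  Machine 2: jobs [18, 3], load = 21
  Machine 3: jobs [13, 12], load = 25
Makespan = max load = 25

25


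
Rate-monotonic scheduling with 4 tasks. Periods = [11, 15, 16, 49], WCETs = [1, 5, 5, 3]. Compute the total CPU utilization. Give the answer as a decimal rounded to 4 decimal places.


Compute individual utilizations (exact fractions):
  Task 1: C/T = 1/11 (approx. 0.0909)
  Task 2: C/T = 5/15 = 1/3 (approx. 0.3333)
  Task 3: C/T = 5/16 (approx. 0.3125)
  Task 4: C/T = 3/49 (approx. 0.0612)
Total utilization U = 1/11 + 1/3 + 5/16 + 3/49 = 20645/25872
Rounded to 4 decimal places: U = 0.7980
RM (Liu & Layland) bound for 4 tasks = 0.756828; compare with U = 20645/25872 (approx. 0.797967)
bound < U <= 1, so the RM sufficient condition is not met (inconclusive; an exact test such as response-time analysis is needed).

0.7980


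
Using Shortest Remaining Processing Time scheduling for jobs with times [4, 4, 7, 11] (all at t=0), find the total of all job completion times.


Since all jobs arrive at t=0, SRPT equals SPT ordering.
SPT order: [4, 4, 7, 11]
Completion times:
  Job 1: p=4, C=4
  Job 2: p=4, C=8
  Job 3: p=7, C=15
  Job 4: p=11, C=26
Total completion time = 4 + 8 + 15 + 26 = 53

53


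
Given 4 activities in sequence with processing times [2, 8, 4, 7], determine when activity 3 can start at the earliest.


Activity 3 starts after activities 1 through 2 complete.
Predecessor durations: [2, 8]
ES = 2 + 8 = 10

10


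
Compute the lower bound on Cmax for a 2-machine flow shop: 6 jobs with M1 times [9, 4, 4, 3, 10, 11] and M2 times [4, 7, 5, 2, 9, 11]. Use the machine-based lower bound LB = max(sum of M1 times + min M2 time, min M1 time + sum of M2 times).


LB1 = sum(M1 times) + min(M2 times) = 41 + 2 = 43
LB2 = min(M1 times) + sum(M2 times) = 3 + 38 = 41
Lower bound = max(LB1, LB2) = max(43, 41) = 43

43


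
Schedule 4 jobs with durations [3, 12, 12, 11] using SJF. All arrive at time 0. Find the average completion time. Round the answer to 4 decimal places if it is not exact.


SJF order (ascending): [3, 11, 12, 12]
Completion times:
  Job 1: burst=3, C=3
  Job 2: burst=11, C=14
  Job 3: burst=12, C=26
  Job 4: burst=12, C=38
Average completion = 81/4 = 20.25

20.25


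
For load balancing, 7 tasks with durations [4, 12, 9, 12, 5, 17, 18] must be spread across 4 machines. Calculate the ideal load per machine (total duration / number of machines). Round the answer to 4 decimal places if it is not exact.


Total processing time = 4 + 12 + 9 + 12 + 5 + 17 + 18 = 77
Number of machines = 4
Ideal balanced load = 77 / 4 = 19.25

19.25


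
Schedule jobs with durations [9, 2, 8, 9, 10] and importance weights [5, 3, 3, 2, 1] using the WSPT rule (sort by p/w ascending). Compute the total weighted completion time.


Compute p/w ratios and sort ascending (WSPT): [(2, 3), (9, 5), (8, 3), (9, 2), (10, 1)]
Compute weighted completion times:
  Job (p=2,w=3): C=2, w*C=3*2=6
  Job (p=9,w=5): C=11, w*C=5*11=55
  Job (p=8,w=3): C=19, w*C=3*19=57
  Job (p=9,w=2): C=28, w*C=2*28=56
  Job (p=10,w=1): C=38, w*C=1*38=38
Total weighted completion time = 212

212


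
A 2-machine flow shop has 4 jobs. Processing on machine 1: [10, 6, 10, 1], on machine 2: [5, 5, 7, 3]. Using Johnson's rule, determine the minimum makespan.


Apply Johnson's rule:
  Group 1 (a <= b): [(4, 1, 3)]
  Group 2 (a > b): [(3, 10, 7), (1, 10, 5), (2, 6, 5)]
Optimal job order: [4, 3, 1, 2]
Schedule:
  Job 4: M1 done at 1, M2 done at 4
  Job 3: M1 done at 11, M2 done at 18
  Job 1: M1 done at 21, M2 done at 26
  Job 2: M1 done at 27, M2 done at 32
Makespan = 32

32


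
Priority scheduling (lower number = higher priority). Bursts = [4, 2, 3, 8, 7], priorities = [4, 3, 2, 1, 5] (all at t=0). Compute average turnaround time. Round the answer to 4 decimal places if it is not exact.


Sort by priority (ascending = highest first):
Order: [(1, 8), (2, 3), (3, 2), (4, 4), (5, 7)]
Completion times:
  Priority 1, burst=8, C=8
  Priority 2, burst=3, C=11
  Priority 3, burst=2, C=13
  Priority 4, burst=4, C=17
  Priority 5, burst=7, C=24
Average turnaround = 73/5 = 14.6

14.6


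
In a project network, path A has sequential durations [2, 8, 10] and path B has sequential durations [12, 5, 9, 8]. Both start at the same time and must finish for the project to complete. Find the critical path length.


Path A total = 2 + 8 + 10 = 20
Path B total = 12 + 5 + 9 + 8 = 34
Critical path = longest path = max(20, 34) = 34

34


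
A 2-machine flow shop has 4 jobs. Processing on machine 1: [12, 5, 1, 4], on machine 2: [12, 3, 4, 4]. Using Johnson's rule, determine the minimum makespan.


Apply Johnson's rule:
  Group 1 (a <= b): [(3, 1, 4), (4, 4, 4), (1, 12, 12)]
  Group 2 (a > b): [(2, 5, 3)]
Optimal job order: [3, 4, 1, 2]
Schedule:
  Job 3: M1 done at 1, M2 done at 5
  Job 4: M1 done at 5, M2 done at 9
  Job 1: M1 done at 17, M2 done at 29
  Job 2: M1 done at 22, M2 done at 32
Makespan = 32

32


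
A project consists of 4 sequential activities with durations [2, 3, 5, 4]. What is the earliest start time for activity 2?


Activity 2 starts after activities 1 through 1 complete.
Predecessor durations: [2]
ES = 2 = 2

2


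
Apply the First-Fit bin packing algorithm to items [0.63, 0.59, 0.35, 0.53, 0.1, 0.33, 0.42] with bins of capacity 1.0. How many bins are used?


Place items sequentially using First-Fit:
  Item 0.63 -> new Bin 1
  Item 0.59 -> new Bin 2
  Item 0.35 -> Bin 1 (now 0.98)
  Item 0.53 -> new Bin 3
  Item 0.1 -> Bin 2 (now 0.69)
  Item 0.33 -> Bin 3 (now 0.86)
  Item 0.42 -> new Bin 4
Total bins used = 4

4


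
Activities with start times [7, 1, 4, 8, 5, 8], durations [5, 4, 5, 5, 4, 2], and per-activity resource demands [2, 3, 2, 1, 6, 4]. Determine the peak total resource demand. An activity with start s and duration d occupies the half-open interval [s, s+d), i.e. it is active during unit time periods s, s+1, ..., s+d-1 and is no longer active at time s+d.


Each activity i is active on [start_i, start_i + duration_i).
Compute total resource usage per time slot:
  t=0: active resources = [], total = 0
  t=1: active resources = [3], total = 3
  t=2: active resources = [3], total = 3
  t=3: active resources = [3], total = 3
  t=4: active resources = [3, 2], total = 5
  t=5: active resources = [2, 6], total = 8
  t=6: active resources = [2, 6], total = 8
  t=7: active resources = [2, 2, 6], total = 10
  t=8: active resources = [2, 2, 1, 6, 4], total = 15
  t=9: active resources = [2, 1, 4], total = 7
  t=10: active resources = [2, 1], total = 3
  t=11: active resources = [2, 1], total = 3
  t=12: active resources = [1], total = 1
Peak resource demand = 15

15


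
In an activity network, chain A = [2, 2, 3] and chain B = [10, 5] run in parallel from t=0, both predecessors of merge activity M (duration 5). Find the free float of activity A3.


ES(A3) = sum of predecessors on chain A = 4
EF(A3) = ES + duration = 4 + 3 = 7
Successor of A3 is M. ES(M) = max(sum(A), sum(B)) = max(7, 15) = 15
Free float = ES(successor) - EF(current) = 15 - 7 = 8

8


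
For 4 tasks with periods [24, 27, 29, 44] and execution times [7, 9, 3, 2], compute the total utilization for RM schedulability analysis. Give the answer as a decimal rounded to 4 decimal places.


Compute individual utilizations (exact fractions):
  Task 1: C/T = 7/24 (approx. 0.2917)
  Task 2: C/T = 9/27 = 1/3 (approx. 0.3333)
  Task 3: C/T = 3/29 (approx. 0.1034)
  Task 4: C/T = 2/44 = 1/22 (approx. 0.0455)
Total utilization U = 7/24 + 1/3 + 3/29 + 1/22 = 1975/2552
Rounded to 4 decimal places: U = 0.7739
RM (Liu & Layland) bound for 4 tasks = 0.756828; compare with U = 1975/2552 (approx. 0.773903)
bound < U <= 1, so the RM sufficient condition is not met (inconclusive; an exact test such as response-time analysis is needed).

0.7739


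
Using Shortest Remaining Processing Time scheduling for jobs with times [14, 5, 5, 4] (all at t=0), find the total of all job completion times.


Since all jobs arrive at t=0, SRPT equals SPT ordering.
SPT order: [4, 5, 5, 14]
Completion times:
  Job 1: p=4, C=4
  Job 2: p=5, C=9
  Job 3: p=5, C=14
  Job 4: p=14, C=28
Total completion time = 4 + 9 + 14 + 28 = 55

55


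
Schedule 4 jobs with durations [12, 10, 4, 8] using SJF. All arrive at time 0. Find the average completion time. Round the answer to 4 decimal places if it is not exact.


SJF order (ascending): [4, 8, 10, 12]
Completion times:
  Job 1: burst=4, C=4
  Job 2: burst=8, C=12
  Job 3: burst=10, C=22
  Job 4: burst=12, C=34
Average completion = 72/4 = 18.0

18.0


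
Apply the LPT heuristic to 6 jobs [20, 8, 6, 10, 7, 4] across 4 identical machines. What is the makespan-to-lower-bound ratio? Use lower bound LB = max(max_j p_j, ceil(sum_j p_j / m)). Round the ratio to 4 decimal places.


LPT order: [20, 10, 8, 7, 6, 4]
Machine loads after assignment: [20, 10, 12, 13]
LPT makespan = 20
Lower bound = max(max_job, ceil(total/4)) = max(20, 14) = 20
Ratio = 20 / 20 = 1.0

1.0


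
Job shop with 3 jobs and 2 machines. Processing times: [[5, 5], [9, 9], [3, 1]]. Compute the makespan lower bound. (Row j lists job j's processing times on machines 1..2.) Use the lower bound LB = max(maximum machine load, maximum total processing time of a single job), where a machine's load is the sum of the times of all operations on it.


Machine loads:
  Machine 1: 5 + 9 + 3 = 17
  Machine 2: 5 + 9 + 1 = 15
Max machine load = 17
Job totals:
  Job 1: 10
  Job 2: 18
  Job 3: 4
Max job total = 18
Lower bound = max(17, 18) = 18

18


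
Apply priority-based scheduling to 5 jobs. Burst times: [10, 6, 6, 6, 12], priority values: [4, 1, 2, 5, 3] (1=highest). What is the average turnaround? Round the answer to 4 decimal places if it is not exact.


Sort by priority (ascending = highest first):
Order: [(1, 6), (2, 6), (3, 12), (4, 10), (5, 6)]
Completion times:
  Priority 1, burst=6, C=6
  Priority 2, burst=6, C=12
  Priority 3, burst=12, C=24
  Priority 4, burst=10, C=34
  Priority 5, burst=6, C=40
Average turnaround = 116/5 = 23.2

23.2


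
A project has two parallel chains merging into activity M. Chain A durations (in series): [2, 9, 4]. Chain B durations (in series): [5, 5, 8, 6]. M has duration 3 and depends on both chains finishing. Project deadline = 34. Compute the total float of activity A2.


Forward pass: ES(A2) = sum of predecessors on chain A = 2
EF = ES + duration = 2 + 9 = 11
Backward pass: LF(M) = deadline = 34; LS(M) = 34 - 3 = 31
LF(A2) = LS(M) - sum(successors on chain A) = 31 - 4 = 27
LS = LF - duration = 27 - 9 = 18
Total float = LS - ES = 18 - 2 = 16

16


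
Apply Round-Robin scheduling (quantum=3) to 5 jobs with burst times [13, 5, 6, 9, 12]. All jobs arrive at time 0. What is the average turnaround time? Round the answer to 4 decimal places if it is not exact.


Time quantum = 3
Execution trace:
  J1 runs 3 units, time = 3
  J2 runs 3 units, time = 6
  J3 runs 3 units, time = 9
  J4 runs 3 units, time = 12
  J5 runs 3 units, time = 15
  J1 runs 3 units, time = 18
  J2 runs 2 units, time = 20
  J3 runs 3 units, time = 23
  J4 runs 3 units, time = 26
  J5 runs 3 units, time = 29
  J1 runs 3 units, time = 32
  J4 runs 3 units, time = 35
  J5 runs 3 units, time = 38
  J1 runs 3 units, time = 41
  J5 runs 3 units, time = 44
  J1 runs 1 units, time = 45
Finish times: [45, 20, 23, 35, 44]
Average turnaround = 167/5 = 33.4

33.4


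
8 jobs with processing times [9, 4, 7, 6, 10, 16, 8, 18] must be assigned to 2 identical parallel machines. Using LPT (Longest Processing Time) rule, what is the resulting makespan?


Sort jobs in decreasing order (LPT): [18, 16, 10, 9, 8, 7, 6, 4]
Assign each job to the least loaded machine:
  Machine 1: jobs [18, 9, 7, 6], load = 40
  Machine 2: jobs [16, 10, 8, 4], load = 38
Makespan = max load = 40

40


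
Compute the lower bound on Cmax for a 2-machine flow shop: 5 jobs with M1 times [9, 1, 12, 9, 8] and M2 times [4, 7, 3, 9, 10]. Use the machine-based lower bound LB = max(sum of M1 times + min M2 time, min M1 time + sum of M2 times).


LB1 = sum(M1 times) + min(M2 times) = 39 + 3 = 42
LB2 = min(M1 times) + sum(M2 times) = 1 + 33 = 34
Lower bound = max(LB1, LB2) = max(42, 34) = 42

42


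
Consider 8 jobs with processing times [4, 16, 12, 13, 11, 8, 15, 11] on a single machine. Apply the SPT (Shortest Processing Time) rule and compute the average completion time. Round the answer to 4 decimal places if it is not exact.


Sort jobs by processing time (SPT order): [4, 8, 11, 11, 12, 13, 15, 16]
Compute completion times sequentially:
  Job 1: processing = 4, completes at 4
  Job 2: processing = 8, completes at 12
  Job 3: processing = 11, completes at 23
  Job 4: processing = 11, completes at 34
  Job 5: processing = 12, completes at 46
  Job 6: processing = 13, completes at 59
  Job 7: processing = 15, completes at 74
  Job 8: processing = 16, completes at 90
Sum of completion times = 342
Average completion time = 342/8 = 42.75

42.75


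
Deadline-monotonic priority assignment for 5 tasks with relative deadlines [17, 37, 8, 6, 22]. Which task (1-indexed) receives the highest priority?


Sort tasks by relative deadline (ascending):
  Task 4: deadline = 6
  Task 3: deadline = 8
  Task 1: deadline = 17
  Task 5: deadline = 22
  Task 2: deadline = 37
Priority order (highest first): [4, 3, 1, 5, 2]
Highest priority task = 4

4


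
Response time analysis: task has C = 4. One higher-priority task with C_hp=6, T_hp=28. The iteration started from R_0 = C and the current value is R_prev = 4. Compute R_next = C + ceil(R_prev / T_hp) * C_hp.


R_next = C + ceil(R_prev / T_hp) * C_hp
ceil(4 / 28) = ceil(0.1429) = 1
Interference = 1 * 6 = 6
R_next = 4 + 6 = 10

10


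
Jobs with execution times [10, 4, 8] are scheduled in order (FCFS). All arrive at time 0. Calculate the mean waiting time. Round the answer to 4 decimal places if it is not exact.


FCFS order (as given): [10, 4, 8]
Waiting times:
  Job 1: wait = 0
  Job 2: wait = 10
  Job 3: wait = 14
Sum of waiting times = 24
Average waiting time = 24/3 = 8.0

8.0


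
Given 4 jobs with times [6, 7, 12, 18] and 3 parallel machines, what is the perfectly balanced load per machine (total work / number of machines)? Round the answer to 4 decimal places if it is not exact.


Total processing time = 6 + 7 + 12 + 18 = 43
Number of machines = 3
Ideal balanced load = 43 / 3 = 14.3333

14.3333


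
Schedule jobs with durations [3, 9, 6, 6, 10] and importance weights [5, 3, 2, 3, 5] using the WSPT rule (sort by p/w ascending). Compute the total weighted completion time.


Compute p/w ratios and sort ascending (WSPT): [(3, 5), (6, 3), (10, 5), (9, 3), (6, 2)]
Compute weighted completion times:
  Job (p=3,w=5): C=3, w*C=5*3=15
  Job (p=6,w=3): C=9, w*C=3*9=27
  Job (p=10,w=5): C=19, w*C=5*19=95
  Job (p=9,w=3): C=28, w*C=3*28=84
  Job (p=6,w=2): C=34, w*C=2*34=68
Total weighted completion time = 289

289


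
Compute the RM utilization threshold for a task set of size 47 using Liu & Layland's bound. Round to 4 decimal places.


Compute 2^(1/47) = 1.0148570979
Subtract 1: 1.0148570979 - 1 = 0.0148570979
Multiply by n: 47 * 0.0148570979 = 0.6982836013
Round to 4 dp: 0.6983

0.6983


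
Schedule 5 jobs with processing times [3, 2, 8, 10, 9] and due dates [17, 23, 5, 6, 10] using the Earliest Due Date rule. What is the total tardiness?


Sort by due date (EDD order): [(8, 5), (10, 6), (9, 10), (3, 17), (2, 23)]
Compute completion times and tardiness:
  Job 1: p=8, d=5, C=8, tardiness=max(0,8-5)=3
  Job 2: p=10, d=6, C=18, tardiness=max(0,18-6)=12
  Job 3: p=9, d=10, C=27, tardiness=max(0,27-10)=17
  Job 4: p=3, d=17, C=30, tardiness=max(0,30-17)=13
  Job 5: p=2, d=23, C=32, tardiness=max(0,32-23)=9
Total tardiness = 54

54


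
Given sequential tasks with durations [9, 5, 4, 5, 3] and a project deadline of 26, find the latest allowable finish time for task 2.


LF(activity 2) = deadline - sum of successor durations
Successors: activities 3 through 5 with durations [4, 5, 3]
Sum of successor durations = 12
LF = 26 - 12 = 14

14


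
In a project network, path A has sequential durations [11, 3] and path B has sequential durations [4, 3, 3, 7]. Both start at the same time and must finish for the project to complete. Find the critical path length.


Path A total = 11 + 3 = 14
Path B total = 4 + 3 + 3 + 7 = 17
Critical path = longest path = max(14, 17) = 17

17


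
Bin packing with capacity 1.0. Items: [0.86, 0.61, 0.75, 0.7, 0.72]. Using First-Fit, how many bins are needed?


Place items sequentially using First-Fit:
  Item 0.86 -> new Bin 1
  Item 0.61 -> new Bin 2
  Item 0.75 -> new Bin 3
  Item 0.7 -> new Bin 4
  Item 0.72 -> new Bin 5
Total bins used = 5

5


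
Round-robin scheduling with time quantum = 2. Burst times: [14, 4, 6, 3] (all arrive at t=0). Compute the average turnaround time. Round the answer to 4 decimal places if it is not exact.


Time quantum = 2
Execution trace:
  J1 runs 2 units, time = 2
  J2 runs 2 units, time = 4
  J3 runs 2 units, time = 6
  J4 runs 2 units, time = 8
  J1 runs 2 units, time = 10
  J2 runs 2 units, time = 12
  J3 runs 2 units, time = 14
  J4 runs 1 units, time = 15
  J1 runs 2 units, time = 17
  J3 runs 2 units, time = 19
  J1 runs 2 units, time = 21
  J1 runs 2 units, time = 23
  J1 runs 2 units, time = 25
  J1 runs 2 units, time = 27
Finish times: [27, 12, 19, 15]
Average turnaround = 73/4 = 18.25

18.25


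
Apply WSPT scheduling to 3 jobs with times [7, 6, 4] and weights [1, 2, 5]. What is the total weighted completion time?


Compute p/w ratios and sort ascending (WSPT): [(4, 5), (6, 2), (7, 1)]
Compute weighted completion times:
  Job (p=4,w=5): C=4, w*C=5*4=20
  Job (p=6,w=2): C=10, w*C=2*10=20
  Job (p=7,w=1): C=17, w*C=1*17=17
Total weighted completion time = 57

57


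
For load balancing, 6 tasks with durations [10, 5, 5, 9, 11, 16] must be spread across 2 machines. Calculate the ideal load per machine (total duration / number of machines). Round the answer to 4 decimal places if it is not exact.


Total processing time = 10 + 5 + 5 + 9 + 11 + 16 = 56
Number of machines = 2
Ideal balanced load = 56 / 2 = 28.0

28.0


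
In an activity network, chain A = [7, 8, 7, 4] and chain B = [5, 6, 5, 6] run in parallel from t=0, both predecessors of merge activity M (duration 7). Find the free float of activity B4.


ES(B4) = sum of predecessors on chain B = 16
EF(B4) = ES + duration = 16 + 6 = 22
Successor of B4 is M. ES(M) = max(sum(A), sum(B)) = max(26, 22) = 26
Free float = ES(successor) - EF(current) = 26 - 22 = 4

4


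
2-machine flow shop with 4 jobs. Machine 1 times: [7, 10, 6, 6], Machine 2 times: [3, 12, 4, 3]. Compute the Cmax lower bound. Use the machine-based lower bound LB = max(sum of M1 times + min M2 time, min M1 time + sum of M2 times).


LB1 = sum(M1 times) + min(M2 times) = 29 + 3 = 32
LB2 = min(M1 times) + sum(M2 times) = 6 + 22 = 28
Lower bound = max(LB1, LB2) = max(32, 28) = 32

32


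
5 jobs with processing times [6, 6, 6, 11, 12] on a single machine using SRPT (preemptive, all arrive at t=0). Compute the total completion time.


Since all jobs arrive at t=0, SRPT equals SPT ordering.
SPT order: [6, 6, 6, 11, 12]
Completion times:
  Job 1: p=6, C=6
  Job 2: p=6, C=12
  Job 3: p=6, C=18
  Job 4: p=11, C=29
  Job 5: p=12, C=41
Total completion time = 6 + 12 + 18 + 29 + 41 = 106

106


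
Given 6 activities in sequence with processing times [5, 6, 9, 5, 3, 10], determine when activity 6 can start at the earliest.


Activity 6 starts after activities 1 through 5 complete.
Predecessor durations: [5, 6, 9, 5, 3]
ES = 5 + 6 + 9 + 5 + 3 = 28

28


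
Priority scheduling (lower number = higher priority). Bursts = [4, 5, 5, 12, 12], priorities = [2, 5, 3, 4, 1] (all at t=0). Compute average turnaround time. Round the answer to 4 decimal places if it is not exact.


Sort by priority (ascending = highest first):
Order: [(1, 12), (2, 4), (3, 5), (4, 12), (5, 5)]
Completion times:
  Priority 1, burst=12, C=12
  Priority 2, burst=4, C=16
  Priority 3, burst=5, C=21
  Priority 4, burst=12, C=33
  Priority 5, burst=5, C=38
Average turnaround = 120/5 = 24.0

24.0


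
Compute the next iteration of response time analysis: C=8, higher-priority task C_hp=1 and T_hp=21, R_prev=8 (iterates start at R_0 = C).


R_next = C + ceil(R_prev / T_hp) * C_hp
ceil(8 / 21) = ceil(0.381) = 1
Interference = 1 * 1 = 1
R_next = 8 + 1 = 9

9


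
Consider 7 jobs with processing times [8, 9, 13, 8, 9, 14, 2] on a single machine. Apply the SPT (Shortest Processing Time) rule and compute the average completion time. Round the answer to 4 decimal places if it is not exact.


Sort jobs by processing time (SPT order): [2, 8, 8, 9, 9, 13, 14]
Compute completion times sequentially:
  Job 1: processing = 2, completes at 2
  Job 2: processing = 8, completes at 10
  Job 3: processing = 8, completes at 18
  Job 4: processing = 9, completes at 27
  Job 5: processing = 9, completes at 36
  Job 6: processing = 13, completes at 49
  Job 7: processing = 14, completes at 63
Sum of completion times = 205
Average completion time = 205/7 = 29.2857

29.2857


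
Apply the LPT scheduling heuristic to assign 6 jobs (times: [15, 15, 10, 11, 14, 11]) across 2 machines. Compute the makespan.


Sort jobs in decreasing order (LPT): [15, 15, 14, 11, 11, 10]
Assign each job to the least loaded machine:
  Machine 1: jobs [15, 14, 10], load = 39
  Machine 2: jobs [15, 11, 11], load = 37
Makespan = max load = 39

39


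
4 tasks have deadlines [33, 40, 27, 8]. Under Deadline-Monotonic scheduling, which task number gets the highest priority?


Sort tasks by relative deadline (ascending):
  Task 4: deadline = 8
  Task 3: deadline = 27
  Task 1: deadline = 33
  Task 2: deadline = 40
Priority order (highest first): [4, 3, 1, 2]
Highest priority task = 4

4


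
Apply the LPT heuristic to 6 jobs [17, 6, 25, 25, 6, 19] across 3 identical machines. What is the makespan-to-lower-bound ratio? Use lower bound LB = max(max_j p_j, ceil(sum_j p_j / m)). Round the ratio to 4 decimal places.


LPT order: [25, 25, 19, 17, 6, 6]
Machine loads after assignment: [31, 31, 36]
LPT makespan = 36
Lower bound = max(max_job, ceil(total/3)) = max(25, 33) = 33
Ratio = 36 / 33 = 1.0909

1.0909


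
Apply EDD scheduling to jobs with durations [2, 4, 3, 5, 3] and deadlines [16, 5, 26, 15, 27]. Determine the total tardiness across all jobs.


Sort by due date (EDD order): [(4, 5), (5, 15), (2, 16), (3, 26), (3, 27)]
Compute completion times and tardiness:
  Job 1: p=4, d=5, C=4, tardiness=max(0,4-5)=0
  Job 2: p=5, d=15, C=9, tardiness=max(0,9-15)=0
  Job 3: p=2, d=16, C=11, tardiness=max(0,11-16)=0
  Job 4: p=3, d=26, C=14, tardiness=max(0,14-26)=0
  Job 5: p=3, d=27, C=17, tardiness=max(0,17-27)=0
Total tardiness = 0

0


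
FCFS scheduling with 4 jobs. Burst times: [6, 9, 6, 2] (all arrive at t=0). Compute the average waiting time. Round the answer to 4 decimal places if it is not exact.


FCFS order (as given): [6, 9, 6, 2]
Waiting times:
  Job 1: wait = 0
  Job 2: wait = 6
  Job 3: wait = 15
  Job 4: wait = 21
Sum of waiting times = 42
Average waiting time = 42/4 = 10.5

10.5


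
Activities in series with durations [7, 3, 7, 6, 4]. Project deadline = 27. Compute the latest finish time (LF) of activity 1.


LF(activity 1) = deadline - sum of successor durations
Successors: activities 2 through 5 with durations [3, 7, 6, 4]
Sum of successor durations = 20
LF = 27 - 20 = 7

7


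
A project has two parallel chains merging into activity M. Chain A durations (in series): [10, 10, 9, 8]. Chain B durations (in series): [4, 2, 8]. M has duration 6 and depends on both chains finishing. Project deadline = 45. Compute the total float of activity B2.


Forward pass: ES(B2) = sum of predecessors on chain B = 4
EF = ES + duration = 4 + 2 = 6
Backward pass: LF(M) = deadline = 45; LS(M) = 45 - 6 = 39
LF(B2) = LS(M) - sum(successors on chain B) = 39 - 8 = 31
LS = LF - duration = 31 - 2 = 29
Total float = LS - ES = 29 - 4 = 25

25


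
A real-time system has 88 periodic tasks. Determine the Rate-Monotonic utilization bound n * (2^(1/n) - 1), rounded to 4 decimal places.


Compute 2^(1/88) = 1.0079077751
Subtract 1: 1.0079077751 - 1 = 0.0079077751
Multiply by n: 88 * 0.0079077751 = 0.6958842088
Round to 4 dp: 0.6959

0.6959


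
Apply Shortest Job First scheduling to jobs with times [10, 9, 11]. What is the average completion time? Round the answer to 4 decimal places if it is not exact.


SJF order (ascending): [9, 10, 11]
Completion times:
  Job 1: burst=9, C=9
  Job 2: burst=10, C=19
  Job 3: burst=11, C=30
Average completion = 58/3 = 19.3333

19.3333


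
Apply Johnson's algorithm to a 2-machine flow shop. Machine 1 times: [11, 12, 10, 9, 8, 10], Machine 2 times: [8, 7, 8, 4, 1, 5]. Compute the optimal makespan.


Apply Johnson's rule:
  Group 1 (a <= b): []
  Group 2 (a > b): [(1, 11, 8), (3, 10, 8), (2, 12, 7), (6, 10, 5), (4, 9, 4), (5, 8, 1)]
Optimal job order: [1, 3, 2, 6, 4, 5]
Schedule:
  Job 1: M1 done at 11, M2 done at 19
  Job 3: M1 done at 21, M2 done at 29
  Job 2: M1 done at 33, M2 done at 40
  Job 6: M1 done at 43, M2 done at 48
  Job 4: M1 done at 52, M2 done at 56
  Job 5: M1 done at 60, M2 done at 61
Makespan = 61

61


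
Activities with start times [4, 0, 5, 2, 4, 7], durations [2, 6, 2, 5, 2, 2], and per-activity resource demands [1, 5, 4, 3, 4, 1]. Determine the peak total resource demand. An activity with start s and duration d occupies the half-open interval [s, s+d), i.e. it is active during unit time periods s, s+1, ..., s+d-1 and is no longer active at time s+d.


Each activity i is active on [start_i, start_i + duration_i).
Compute total resource usage per time slot:
  t=0: active resources = [5], total = 5
  t=1: active resources = [5], total = 5
  t=2: active resources = [5, 3], total = 8
  t=3: active resources = [5, 3], total = 8
  t=4: active resources = [1, 5, 3, 4], total = 13
  t=5: active resources = [1, 5, 4, 3, 4], total = 17
  t=6: active resources = [4, 3], total = 7
  t=7: active resources = [1], total = 1
  t=8: active resources = [1], total = 1
Peak resource demand = 17

17


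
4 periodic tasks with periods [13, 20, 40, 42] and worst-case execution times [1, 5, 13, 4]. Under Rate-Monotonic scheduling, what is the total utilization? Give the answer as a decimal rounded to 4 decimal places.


Compute individual utilizations (exact fractions):
  Task 1: C/T = 1/13 (approx. 0.0769)
  Task 2: C/T = 5/20 = 1/4 (approx. 0.25)
  Task 3: C/T = 13/40 (approx. 0.325)
  Task 4: C/T = 4/42 = 2/21 (approx. 0.0952)
Total utilization U = 1/13 + 1/4 + 13/40 + 2/21 = 8159/10920
Rounded to 4 decimal places: U = 0.7472
RM (Liu & Layland) bound for 4 tasks = 0.756828; compare with U = 8159/10920 (approx. 0.747161)
U <= bound, so schedulable by RM sufficient condition.

0.7472


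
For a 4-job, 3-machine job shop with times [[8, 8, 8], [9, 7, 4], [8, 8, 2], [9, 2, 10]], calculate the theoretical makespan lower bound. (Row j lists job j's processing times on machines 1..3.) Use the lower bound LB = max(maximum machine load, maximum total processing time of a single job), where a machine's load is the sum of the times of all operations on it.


Machine loads:
  Machine 1: 8 + 9 + 8 + 9 = 34
  Machine 2: 8 + 7 + 8 + 2 = 25
  Machine 3: 8 + 4 + 2 + 10 = 24
Max machine load = 34
Job totals:
  Job 1: 24
  Job 2: 20
  Job 3: 18
  Job 4: 21
Max job total = 24
Lower bound = max(34, 24) = 34

34


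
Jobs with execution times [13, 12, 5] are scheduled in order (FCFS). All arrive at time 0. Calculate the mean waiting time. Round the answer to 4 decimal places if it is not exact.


FCFS order (as given): [13, 12, 5]
Waiting times:
  Job 1: wait = 0
  Job 2: wait = 13
  Job 3: wait = 25
Sum of waiting times = 38
Average waiting time = 38/3 = 12.6667

12.6667


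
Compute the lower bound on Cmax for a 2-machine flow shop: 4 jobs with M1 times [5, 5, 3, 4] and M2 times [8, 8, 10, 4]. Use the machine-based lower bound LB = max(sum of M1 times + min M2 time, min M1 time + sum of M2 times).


LB1 = sum(M1 times) + min(M2 times) = 17 + 4 = 21
LB2 = min(M1 times) + sum(M2 times) = 3 + 30 = 33
Lower bound = max(LB1, LB2) = max(21, 33) = 33

33


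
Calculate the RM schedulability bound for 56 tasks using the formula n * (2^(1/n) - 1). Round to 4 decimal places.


Compute 2^(1/56) = 1.0124545481
Subtract 1: 1.0124545481 - 1 = 0.0124545481
Multiply by n: 56 * 0.0124545481 = 0.6974546936
Round to 4 dp: 0.6975

0.6975


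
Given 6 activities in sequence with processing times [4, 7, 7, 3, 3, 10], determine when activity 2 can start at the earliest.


Activity 2 starts after activities 1 through 1 complete.
Predecessor durations: [4]
ES = 4 = 4

4


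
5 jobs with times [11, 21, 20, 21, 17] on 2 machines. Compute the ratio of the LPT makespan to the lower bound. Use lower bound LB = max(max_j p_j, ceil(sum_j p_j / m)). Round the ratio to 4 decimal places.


LPT order: [21, 21, 20, 17, 11]
Machine loads after assignment: [41, 49]
LPT makespan = 49
Lower bound = max(max_job, ceil(total/2)) = max(21, 45) = 45
Ratio = 49 / 45 = 1.0889

1.0889
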